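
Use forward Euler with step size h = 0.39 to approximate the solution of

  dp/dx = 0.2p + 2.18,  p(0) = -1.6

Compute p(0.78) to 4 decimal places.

Euler: p_{n+1} = p_n + h·f(x_n, p_n).
x=0.000000, p=-1.600000: f=1.860000 → p ← -1.600000 + 0.39·1.860000 = -0.874600
x=0.390000, p=-0.874600: f=2.005080 → p ← -0.874600 + 0.39·2.005080 = -0.092619
p(0.78) ≈ -0.0926

-0.0926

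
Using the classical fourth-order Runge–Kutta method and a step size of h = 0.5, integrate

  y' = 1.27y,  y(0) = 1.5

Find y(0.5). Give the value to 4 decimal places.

RK4: k1 = f(s_n, y_n); k2 = f(s_n + h/2, y_n + (h/2)·k1); k3 = f(s_n + h/2, y_n + (h/2)·k2); k4 = f(s_n + h, y_n + h·k3); y_{n+1} = y_n + (h/6)·(k1 + 2k2 + 2k3 + k4).
s=0.000000, y=1.500000:
  k1 = f(0.000000, 1.500000) = 1.905000
  k2 = f(0.250000, 1.976250) = 2.509838
  k3 = f(0.250000, 2.127459) = 2.701873
  k4 = f(0.500000, 2.850937) = 3.620690
  y ← 1.500000 + (0.5/6)·(k1 + 2k2 + 2k3 + k4) = 2.829093
y(0.5) ≈ 2.8291

2.8291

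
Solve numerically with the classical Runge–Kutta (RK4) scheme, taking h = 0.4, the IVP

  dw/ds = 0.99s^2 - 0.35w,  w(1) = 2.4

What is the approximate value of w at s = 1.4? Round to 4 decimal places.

2.6277

RK4: k1 = f(s_n, w_n); k2 = f(s_n + h/2, w_n + (h/2)·k1); k3 = f(s_n + h/2, w_n + (h/2)·k2); k4 = f(s_n + h, w_n + h·k3); w_{n+1} = w_n + (h/6)·(k1 + 2k2 + 2k3 + k4).
s=1.000000, w=2.400000:
  k1 = f(1.000000, 2.400000) = 0.150000
  k2 = f(1.200000, 2.430000) = 0.575100
  k3 = f(1.200000, 2.515020) = 0.545343
  k4 = f(1.400000, 2.618137) = 1.024052
  w ← 2.400000 + (0.4/6)·(k1 + 2k2 + 2k3 + k4) = 2.627663
w(1.4) ≈ 2.6277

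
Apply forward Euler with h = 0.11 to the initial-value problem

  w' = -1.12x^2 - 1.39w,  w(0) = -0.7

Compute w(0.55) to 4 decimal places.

Euler: w_{n+1} = w_n + h·f(x_n, w_n).
x=0.000000, w=-0.700000: f=0.973000 → w ← -0.700000 + 0.11·0.973000 = -0.592970
x=0.110000, w=-0.592970: f=0.810676 → w ← -0.592970 + 0.11·0.810676 = -0.503796
x=0.220000, w=-0.503796: f=0.646068 → w ← -0.503796 + 0.11·0.646068 = -0.432728
x=0.330000, w=-0.432728: f=0.479524 → w ← -0.432728 + 0.11·0.479524 = -0.379980
x=0.440000, w=-0.379980: f=0.311341 → w ← -0.379980 + 0.11·0.311341 = -0.345733
w(0.55) ≈ -0.3457

-0.3457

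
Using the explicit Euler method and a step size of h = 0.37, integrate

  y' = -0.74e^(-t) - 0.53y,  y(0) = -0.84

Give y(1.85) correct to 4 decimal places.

-0.7139

Euler: y_{n+1} = y_n + h·f(t_n, y_n).
t=0.000000, y=-0.840000: f=-0.294800 → y ← -0.840000 + 0.37·(-0.294800) = -0.949076
t=0.370000, y=-0.949076: f=-0.008133 → y ← -0.949076 + 0.37·(-0.008133) = -0.952085
t=0.740000, y=-0.952085: f=0.151541 → y ← -0.952085 + 0.37·0.151541 = -0.896015
t=1.110000, y=-0.896015: f=0.231014 → y ← -0.896015 + 0.37·0.231014 = -0.810540
t=1.480000, y=-0.810540: f=0.261134 → y ← -0.810540 + 0.37·0.261134 = -0.713920
y(1.85) ≈ -0.7139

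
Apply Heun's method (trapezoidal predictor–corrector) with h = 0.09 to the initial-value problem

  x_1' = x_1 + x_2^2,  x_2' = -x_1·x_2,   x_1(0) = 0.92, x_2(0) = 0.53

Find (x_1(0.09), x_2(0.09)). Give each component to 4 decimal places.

Heun on (x_1,x_2): k1 = f(s_n, state_n); k2 = f(s_n + h, state_n + h·k1); state_{n+1} = state_n + (h/2)·(k1 + k2).
0.000000: (0.920000, 0.530000)
  k1 = (1.200900, -0.487600)
  predictor → (1.028081, 0.486116)
  k2 = (1.264390, -0.499767)
  → (1.030938, 0.485569)
(x_1(0.09), x_2(0.09)) ≈ (1.0309, 0.4856)

1.0309, 0.4856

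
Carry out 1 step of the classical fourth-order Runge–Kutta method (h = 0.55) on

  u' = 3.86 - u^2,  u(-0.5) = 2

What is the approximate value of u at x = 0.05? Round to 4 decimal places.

1.9788

RK4: k1 = f(x_n, u_n); k2 = f(x_n + h/2, u_n + (h/2)·k1); k3 = f(x_n + h/2, u_n + (h/2)·k2); k4 = f(x_n + h, u_n + h·k3); u_{n+1} = u_n + (h/6)·(k1 + 2k2 + 2k3 + k4).
x=-0.500000, u=2.000000:
  k1 = f(-0.500000, 2.000000) = -0.140000
  k2 = f(-0.225000, 1.961500) = 0.012518
  k3 = f(-0.225000, 2.003442) = -0.153781
  k4 = f(0.050000, 1.915420) = 0.191165
  u ← 2.000000 + (0.55/6)·(k1 + 2k2 + 2k3 + k4) = 1.978792
u(0.05) ≈ 1.9788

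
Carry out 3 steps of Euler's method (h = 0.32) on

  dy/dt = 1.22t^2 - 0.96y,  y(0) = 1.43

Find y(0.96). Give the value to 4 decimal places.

Euler: y_{n+1} = y_n + h·f(t_n, y_n).
t=0.000000, y=1.430000: f=-1.372800 → y ← 1.430000 + 0.32·(-1.372800) = 0.990704
t=0.320000, y=0.990704: f=-0.826148 → y ← 0.990704 + 0.32·(-0.826148) = 0.726337
t=0.640000, y=0.726337: f=-0.197571 → y ← 0.726337 + 0.32·(-0.197571) = 0.663114
y(0.96) ≈ 0.6631

0.6631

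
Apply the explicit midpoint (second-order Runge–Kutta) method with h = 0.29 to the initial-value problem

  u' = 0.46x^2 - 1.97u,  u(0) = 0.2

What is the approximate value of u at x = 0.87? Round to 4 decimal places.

0.1128

Midpoint: k1 = f(x_n, u_n); k2 = f(x_n + h/2, u_n + (h/2)·k1); u_{n+1} = u_n + h·k2.
x=0.000000, u=0.200000:
  k1 = f(0.000000, 0.200000) = -0.394000
  k2 = f(0.145000, 0.142870) = -0.271782
  u ← 0.200000 + 0.29·(-0.271782) = 0.121183
x=0.290000, u=0.121183:
  k1 = f(0.290000, 0.121183) = -0.200045
  k2 = f(0.435000, 0.092177) = -0.094544
  u ← 0.121183 + 0.29·(-0.094544) = 0.093765
x=0.580000, u=0.093765:
  k1 = f(0.580000, 0.093765) = -0.029973
  k2 = f(0.725000, 0.089419) = 0.065632
  u ← 0.093765 + 0.29·0.065632 = 0.112798
u(0.87) ≈ 0.1128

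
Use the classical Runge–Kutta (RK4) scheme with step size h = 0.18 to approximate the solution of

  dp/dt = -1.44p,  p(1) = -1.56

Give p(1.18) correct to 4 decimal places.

RK4: k1 = f(t_n, p_n); k2 = f(t_n + h/2, p_n + (h/2)·k1); k3 = f(t_n + h/2, p_n + (h/2)·k2); k4 = f(t_n + h, p_n + h·k3); p_{n+1} = p_n + (h/6)·(k1 + 2k2 + 2k3 + k4).
t=1.000000, p=-1.560000:
  k1 = f(1.000000, -1.560000) = 2.246400
  k2 = f(1.090000, -1.357824) = 1.955267
  k3 = f(1.090000, -1.384026) = 1.992997
  k4 = f(1.180000, -1.201260) = 1.729815
  p ← -1.560000 + (0.18/6)·(k1 + 2k2 + 2k3 + k4) = -1.203818
p(1.18) ≈ -1.2038

-1.2038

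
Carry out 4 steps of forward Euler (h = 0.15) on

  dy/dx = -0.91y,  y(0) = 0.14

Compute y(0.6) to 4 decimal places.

0.0778

Euler: y_{n+1} = y_n + h·f(x_n, y_n).
x=0.000000, y=0.140000: f=-0.127400 → y ← 0.140000 + 0.15·(-0.127400) = 0.120890
x=0.150000, y=0.120890: f=-0.110010 → y ← 0.120890 + 0.15·(-0.110010) = 0.104389
x=0.300000, y=0.104389: f=-0.094994 → y ← 0.104389 + 0.15·(-0.094994) = 0.090139
x=0.450000, y=0.090139: f=-0.082027 → y ← 0.090139 + 0.15·(-0.082027) = 0.077835
y(0.6) ≈ 0.0778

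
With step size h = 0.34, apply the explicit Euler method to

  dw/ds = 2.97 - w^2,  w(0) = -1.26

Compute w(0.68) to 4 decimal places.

0.0076

Euler: w_{n+1} = w_n + h·f(s_n, w_n).
s=0.000000, w=-1.260000: f=1.382400 → w ← -1.260000 + 0.34·1.382400 = -0.789984
s=0.340000, w=-0.789984: f=2.345925 → w ← -0.789984 + 0.34·2.345925 = 0.007631
w(0.68) ≈ 0.0076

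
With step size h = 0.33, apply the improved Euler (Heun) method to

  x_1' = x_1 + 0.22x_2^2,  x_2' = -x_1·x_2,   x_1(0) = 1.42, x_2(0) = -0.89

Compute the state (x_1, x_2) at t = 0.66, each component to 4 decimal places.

Heun on (x_1,x_2): k1 = f(t_n, state_n); k2 = f(t_n + h, state_n + h·k1); state_{n+1} = state_n + (h/2)·(k1 + k2).
0.000000: (1.420000, -0.890000)
  k1 = (1.594262, 1.263800)
  predictor → (1.946106, -0.472946)
  k2 = (1.995316, 0.920403)
  → (2.012280, -0.529606)
0.330000: (2.012280, -0.529606)
  k1 = (2.073987, 1.065717)
  predictor → (2.696696, -0.177920)
  k2 = (2.703660, 0.479796)
  → (2.800592, -0.274597)
(x_1(0.66), x_2(0.66)) ≈ (2.8006, -0.2746)

2.8006, -0.2746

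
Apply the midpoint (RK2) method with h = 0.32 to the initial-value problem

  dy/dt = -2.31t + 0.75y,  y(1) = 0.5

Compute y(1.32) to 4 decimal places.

-0.3118

Midpoint: k1 = f(t_n, y_n); k2 = f(t_n + h/2, y_n + (h/2)·k1); y_{n+1} = y_n + h·k2.
t=1.000000, y=0.500000:
  k1 = f(1.000000, 0.500000) = -1.935000
  k2 = f(1.160000, 0.190400) = -2.536800
  y ← 0.500000 + 0.32·(-2.536800) = -0.311776
y(1.32) ≈ -0.3118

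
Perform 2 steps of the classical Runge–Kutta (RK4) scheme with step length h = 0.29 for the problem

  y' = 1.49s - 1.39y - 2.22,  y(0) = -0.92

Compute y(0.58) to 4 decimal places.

RK4: k1 = f(s_n, y_n); k2 = f(s_n + h/2, y_n + (h/2)·k1); k3 = f(s_n + h/2, y_n + (h/2)·k2); k4 = f(s_n + h, y_n + h·k3); y_{n+1} = y_n + (h/6)·(k1 + 2k2 + 2k3 + k4).
s=0.000000, y=-0.920000:
  k1 = f(0.000000, -0.920000) = -0.941200
  k2 = f(0.145000, -1.056474) = -0.535451
  k3 = f(0.145000, -0.997640) = -0.617230
  k4 = f(0.290000, -1.098997) = -0.260295
  y ← -0.920000 + (0.29/6)·(k1 + 2k2 + 2k3 + k4) = -1.089498
s=0.290000, y=-1.089498:
  k1 = f(0.290000, -1.089498) = -0.273498
  k2 = f(0.435000, -1.129155) = -0.002324
  k3 = f(0.435000, -1.089835) = -0.056979
  k4 = f(0.580000, -1.106022) = 0.181571
  y ← -1.089498 + (0.29/6)·(k1 + 2k2 + 2k3 + k4) = -1.099674
y(0.58) ≈ -1.0997

-1.0997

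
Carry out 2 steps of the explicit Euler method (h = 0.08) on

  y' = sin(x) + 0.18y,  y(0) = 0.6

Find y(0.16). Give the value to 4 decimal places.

0.6238

Euler: y_{n+1} = y_n + h·f(x_n, y_n).
x=0.000000, y=0.600000: f=0.108000 → y ← 0.600000 + 0.08·0.108000 = 0.608640
x=0.080000, y=0.608640: f=0.189470 → y ← 0.608640 + 0.08·0.189470 = 0.623798
y(0.16) ≈ 0.6238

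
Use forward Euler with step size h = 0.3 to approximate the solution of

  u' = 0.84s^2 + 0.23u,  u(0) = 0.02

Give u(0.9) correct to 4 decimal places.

0.1394

Euler: u_{n+1} = u_n + h·f(s_n, u_n).
s=0.000000, u=0.020000: f=0.004600 → u ← 0.020000 + 0.3·0.004600 = 0.021380
s=0.300000, u=0.021380: f=0.080517 → u ← 0.021380 + 0.3·0.080517 = 0.045535
s=0.600000, u=0.045535: f=0.312873 → u ← 0.045535 + 0.3·0.312873 = 0.139397
u(0.9) ≈ 0.1394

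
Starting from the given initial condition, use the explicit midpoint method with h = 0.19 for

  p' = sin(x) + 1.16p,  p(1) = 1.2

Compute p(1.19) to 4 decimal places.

Midpoint: k1 = f(x_n, p_n); k2 = f(x_n + h/2, p_n + (h/2)·k1); p_{n+1} = p_n + h·k2.
x=1.000000, p=1.200000:
  k1 = f(1.000000, 1.200000) = 2.233471
  k2 = f(1.095000, 1.412180) = 2.527057
  p ← 1.200000 + 0.19·2.527057 = 1.680141
p(1.19) ≈ 1.6801

1.6801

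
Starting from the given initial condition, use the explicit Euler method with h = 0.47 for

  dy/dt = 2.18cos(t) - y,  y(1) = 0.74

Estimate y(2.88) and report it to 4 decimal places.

-0.7886

Euler: y_{n+1} = y_n + h·f(t_n, y_n).
t=1.000000, y=0.740000: f=0.437859 → y ← 0.740000 + 0.47·0.437859 = 0.945794
t=1.470000, y=0.945794: f=-0.726430 → y ← 0.945794 + 0.47·(-0.726430) = 0.604372
t=1.940000, y=0.604372: f=-1.391075 → y ← 0.604372 + 0.47·(-1.391075) = -0.049433
t=2.410000, y=-0.049433: f=-1.572729 → y ← -0.049433 + 0.47·(-1.572729) = -0.788616
y(2.88) ≈ -0.7886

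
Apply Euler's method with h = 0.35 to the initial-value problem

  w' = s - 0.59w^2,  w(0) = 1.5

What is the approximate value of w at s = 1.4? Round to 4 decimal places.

1.1612

Euler: w_{n+1} = w_n + h·f(s_n, w_n).
s=0.000000, w=1.500000: f=-1.327500 → w ← 1.500000 + 0.35·(-1.327500) = 1.035375
s=0.350000, w=1.035375: f=-0.282481 → w ← 1.035375 + 0.35·(-0.282481) = 0.936507
s=0.700000, w=0.936507: f=0.182544 → w ← 0.936507 + 0.35·0.182544 = 1.000397
s=1.050000, w=1.000397: f=0.459531 → w ← 1.000397 + 0.35·0.459531 = 1.161233
w(1.4) ≈ 1.1612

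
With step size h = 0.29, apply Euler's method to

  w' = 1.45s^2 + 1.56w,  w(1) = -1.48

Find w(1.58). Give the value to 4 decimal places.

-1.8115

Euler: w_{n+1} = w_n + h·f(s_n, w_n).
s=1.000000, w=-1.480000: f=-0.858800 → w ← -1.480000 + 0.29·(-0.858800) = -1.729052
s=1.290000, w=-1.729052: f=-0.284376 → w ← -1.729052 + 0.29·(-0.284376) = -1.811521
w(1.58) ≈ -1.8115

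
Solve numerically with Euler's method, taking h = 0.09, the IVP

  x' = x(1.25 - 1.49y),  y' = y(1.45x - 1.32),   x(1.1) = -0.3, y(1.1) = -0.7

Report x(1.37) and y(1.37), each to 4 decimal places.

Euler on (x,y): x_{n+1} = x_n + h·x', y_{n+1} = y_n + h·y'.
1.100000: (-0.300000, -0.700000); f=(-0.687900, 1.228500) → (-0.361911, -0.589435)
1.190000: (-0.361911, -0.589435); f=(-0.770240, 1.087373) → (-0.431233, -0.491571)
1.280000: (-0.431233, -0.491571); f=(-0.854893, 0.956248) → (-0.508173, -0.405509)
(x(1.37), y(1.37)) ≈ (-0.5082, -0.4055)

-0.5082, -0.4055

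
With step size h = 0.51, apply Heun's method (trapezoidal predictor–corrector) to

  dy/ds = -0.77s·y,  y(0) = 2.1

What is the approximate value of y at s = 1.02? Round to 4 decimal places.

1.3978

Heun: k1 = f(s_n, y_n); k2 = f(s_n + h, y_n + h·k1); y_{n+1} = y_n + (h/2)·(k1 + k2).
s=0.000000, y=2.100000:
  k1 = f(0.000000, 2.100000) = 0.000000
  k2 = f(0.510000, 2.100000) = -0.824670
  y ← 2.100000 + (0.51/2)·(0.000000 + (-0.824670)) = 1.889709
s=0.510000, y=1.889709:
  k1 = f(0.510000, 1.889709) = -0.742089
  k2 = f(1.020000, 1.511244) = -1.186931
  y ← 1.889709 + (0.51/2)·(-0.742089 + (-1.186931)) = 1.397809
y(1.02) ≈ 1.3978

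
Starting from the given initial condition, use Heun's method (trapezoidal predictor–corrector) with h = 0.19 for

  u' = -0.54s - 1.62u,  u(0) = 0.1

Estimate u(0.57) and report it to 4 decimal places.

Heun: k1 = f(s_n, u_n); k2 = f(s_n + h, u_n + h·k1); u_{n+1} = u_n + (h/2)·(k1 + k2).
s=0.000000, u=0.100000:
  k1 = f(0.000000, 0.100000) = -0.162000
  k2 = f(0.190000, 0.069220) = -0.214736
  u ← 0.100000 + (0.19/2)·(-0.162000 + (-0.214736)) = 0.064210
s=0.190000, u=0.064210:
  k1 = f(0.190000, 0.064210) = -0.206620
  k2 = f(0.380000, 0.024952) = -0.245623
  u ← 0.064210 + (0.19/2)·(-0.206620 + (-0.245623)) = 0.021247
s=0.380000, u=0.021247:
  k1 = f(0.380000, 0.021247) = -0.239620
  k2 = f(0.570000, -0.024281) = -0.268465
  u ← 0.021247 + (0.19/2)·(-0.239620 + (-0.268465)) = -0.027021
u(0.57) ≈ -0.0270

-0.0270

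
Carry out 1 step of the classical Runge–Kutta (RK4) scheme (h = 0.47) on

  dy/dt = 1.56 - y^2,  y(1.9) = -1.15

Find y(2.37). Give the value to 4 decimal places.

-0.9562

RK4: k1 = f(t_n, y_n); k2 = f(t_n + h/2, y_n + (h/2)·k1); k3 = f(t_n + h/2, y_n + (h/2)·k2); k4 = f(t_n + h, y_n + h·k3); y_{n+1} = y_n + (h/6)·(k1 + 2k2 + 2k3 + k4).
t=1.900000, y=-1.150000:
  k1 = f(1.900000, -1.150000) = 0.237500
  k2 = f(2.135000, -1.094187) = 0.362754
  k3 = f(2.135000, -1.064753) = 0.426301
  k4 = f(2.370000, -0.949638) = 0.658187
  y ← -1.150000 + (0.47/6)·(k1 + 2k2 + 2k3 + k4) = -0.956219
y(2.37) ≈ -0.9562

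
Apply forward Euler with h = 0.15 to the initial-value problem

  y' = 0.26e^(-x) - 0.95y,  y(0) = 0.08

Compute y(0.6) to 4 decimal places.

Euler: y_{n+1} = y_n + h·f(x_n, y_n).
x=0.000000, y=0.080000: f=0.184000 → y ← 0.080000 + 0.15·0.184000 = 0.107600
x=0.150000, y=0.107600: f=0.121564 → y ← 0.107600 + 0.15·0.121564 = 0.125835
x=0.300000, y=0.125835: f=0.073070 → y ← 0.125835 + 0.15·0.073070 = 0.136795
x=0.450000, y=0.136795: f=0.035828 → y ← 0.136795 + 0.15·0.035828 = 0.142169
y(0.6) ≈ 0.1422

0.1422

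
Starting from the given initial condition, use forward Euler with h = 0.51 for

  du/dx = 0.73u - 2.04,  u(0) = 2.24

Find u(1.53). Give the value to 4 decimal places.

1.3615

Euler: u_{n+1} = u_n + h·f(x_n, u_n).
x=0.000000, u=2.240000: f=-0.404800 → u ← 2.240000 + 0.51·(-0.404800) = 2.033552
x=0.510000, u=2.033552: f=-0.555507 → u ← 2.033552 + 0.51·(-0.555507) = 1.750243
x=1.020000, u=1.750243: f=-0.762322 → u ← 1.750243 + 0.51·(-0.762322) = 1.361459
u(1.53) ≈ 1.3615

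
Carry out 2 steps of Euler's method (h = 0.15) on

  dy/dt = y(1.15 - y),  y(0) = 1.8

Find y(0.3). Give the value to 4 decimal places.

Euler: y_{n+1} = y_n + h·f(t_n, y_n).
t=0.000000, y=1.800000: f=-1.170000 → y ← 1.800000 + 0.15·(-1.170000) = 1.624500
t=0.150000, y=1.624500: f=-0.770825 → y ← 1.624500 + 0.15·(-0.770825) = 1.508876
y(0.3) ≈ 1.5089

1.5089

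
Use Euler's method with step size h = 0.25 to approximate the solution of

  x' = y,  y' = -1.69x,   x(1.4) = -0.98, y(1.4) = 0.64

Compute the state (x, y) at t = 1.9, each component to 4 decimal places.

-0.5565, 1.4005

Euler on (x,y): x_{n+1} = x_n + h·x', y_{n+1} = y_n + h·y'.
1.400000: (-0.980000, 0.640000); f=(0.640000, 1.656200) → (-0.820000, 1.054050)
1.650000: (-0.820000, 1.054050); f=(1.054050, 1.385800) → (-0.556488, 1.400500)
(x(1.9), y(1.9)) ≈ (-0.5565, 1.4005)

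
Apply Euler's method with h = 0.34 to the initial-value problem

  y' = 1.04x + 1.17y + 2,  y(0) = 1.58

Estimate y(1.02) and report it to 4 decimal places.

Euler: y_{n+1} = y_n + h·f(x_n, y_n).
x=0.000000, y=1.580000: f=3.848600 → y ← 1.580000 + 0.34·3.848600 = 2.888524
x=0.340000, y=2.888524: f=5.733173 → y ← 2.888524 + 0.34·5.733173 = 4.837803
x=0.680000, y=4.837803: f=8.367429 → y ← 4.837803 + 0.34·8.367429 = 7.682729
y(1.02) ≈ 7.6827

7.6827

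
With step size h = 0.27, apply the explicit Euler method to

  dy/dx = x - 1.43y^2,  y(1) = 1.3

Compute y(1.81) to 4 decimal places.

1.0134

Euler: y_{n+1} = y_n + h·f(x_n, y_n).
x=1.000000, y=1.300000: f=-1.416700 → y ← 1.300000 + 0.27·(-1.416700) = 0.917491
x=1.270000, y=0.917491: f=0.066241 → y ← 0.917491 + 0.27·0.066241 = 0.935376
x=1.540000, y=0.935376: f=0.288853 → y ← 0.935376 + 0.27·0.288853 = 1.013366
y(1.81) ≈ 1.0134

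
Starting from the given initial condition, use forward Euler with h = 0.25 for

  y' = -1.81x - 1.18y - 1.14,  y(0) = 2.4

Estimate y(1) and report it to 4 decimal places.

Euler: y_{n+1} = y_n + h·f(x_n, y_n).
x=0.000000, y=2.400000: f=-3.972000 → y ← 2.400000 + 0.25·(-3.972000) = 1.407000
x=0.250000, y=1.407000: f=-3.252760 → y ← 1.407000 + 0.25·(-3.252760) = 0.593810
x=0.500000, y=0.593810: f=-2.745696 → y ← 0.593810 + 0.25·(-2.745696) = -0.092614
x=0.750000, y=-0.092614: f=-2.388216 → y ← -0.092614 + 0.25·(-2.388216) = -0.689668
y(1) ≈ -0.6897

-0.6897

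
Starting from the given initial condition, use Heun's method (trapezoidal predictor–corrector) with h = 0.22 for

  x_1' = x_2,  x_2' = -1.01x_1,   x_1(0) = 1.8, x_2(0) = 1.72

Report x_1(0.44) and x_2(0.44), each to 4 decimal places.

Heun on (x_1,x_2): k1 = f(t_n, state_n); k2 = f(t_n + h, state_n + h·k1); state_{n+1} = state_n + (h/2)·(k1 + k2).
0.000000: (1.800000, 1.720000)
  k1 = (1.720000, -1.818000)
  predictor → (2.178400, 1.320040)
  k2 = (1.320040, -2.200184)
  → (2.134404, 1.278000)
0.220000: (2.134404, 1.278000)
  k1 = (1.278000, -2.155748)
  predictor → (2.415564, 0.803735)
  k2 = (0.803735, -2.439720)
  → (2.363395, 0.772498)
(x_1(0.44), x_2(0.44)) ≈ (2.3634, 0.7725)

2.3634, 0.7725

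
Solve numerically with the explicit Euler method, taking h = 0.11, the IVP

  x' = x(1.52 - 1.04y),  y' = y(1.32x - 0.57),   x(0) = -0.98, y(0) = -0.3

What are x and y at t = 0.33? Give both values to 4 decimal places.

Euler on (x,y): x_{n+1} = x_n + h·x', y_{n+1} = y_n + h·y'.
0.000000: (-0.980000, -0.300000); f=(-1.795360, 0.559080) → (-1.177490, -0.238501)
0.110000: (-1.177490, -0.238501); f=(-2.081850, 0.506645) → (-1.406493, -0.182770)
0.220000: (-1.406493, -0.182770); f=(-2.405217, 0.443505) → (-1.671067, -0.133985)
(x(0.33), y(0.33)) ≈ (-1.6711, -0.1340)

-1.6711, -0.1340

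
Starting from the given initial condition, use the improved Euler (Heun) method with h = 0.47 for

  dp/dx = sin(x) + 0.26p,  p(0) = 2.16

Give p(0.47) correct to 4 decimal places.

Heun: k1 = f(x_n, p_n); k2 = f(x_n + h, p_n + h·k1); p_{n+1} = p_n + (h/2)·(k1 + k2).
x=0.000000, p=2.160000:
  k1 = f(0.000000, 2.160000) = 0.561600
  k2 = f(0.470000, 2.423952) = 1.083114
  p ← 2.160000 + (0.47/2)·(0.561600 + 1.083114) = 2.546508
p(0.47) ≈ 2.5465

2.5465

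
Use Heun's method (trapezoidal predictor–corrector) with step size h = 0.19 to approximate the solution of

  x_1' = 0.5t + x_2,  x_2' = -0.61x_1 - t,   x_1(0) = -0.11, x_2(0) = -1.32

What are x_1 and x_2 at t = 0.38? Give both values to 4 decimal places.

Heun on (x_1,x_2): k1 = f(t_n, state_n); k2 = f(t_n + h, state_n + h·k1); state_{n+1} = state_n + (h/2)·(k1 + k2).
0.000000: (-0.110000, -1.320000)
  k1 = (-1.320000, 0.067100)
  predictor → (-0.360800, -1.307251)
  k2 = (-1.212251, 0.030088)
  → (-0.350564, -1.310767)
0.190000: (-0.350564, -1.310767)
  k1 = (-1.215767, 0.023844)
  predictor → (-0.581560, -1.306237)
  k2 = (-1.116237, -0.025249)
  → (-0.572104, -1.310901)
(x_1(0.38), x_2(0.38)) ≈ (-0.5721, -1.3109)

-0.5721, -1.3109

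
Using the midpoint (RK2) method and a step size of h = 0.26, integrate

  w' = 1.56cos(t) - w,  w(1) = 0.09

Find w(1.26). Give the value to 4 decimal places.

Midpoint: k1 = f(t_n, w_n); k2 = f(t_n + h/2, w_n + (h/2)·k1); w_{n+1} = w_n + h·k2.
t=1.000000, w=0.090000:
  k1 = f(1.000000, 0.090000) = 0.752872
  k2 = f(1.130000, 0.187873) = 0.477716
  w ← 0.090000 + 0.26·0.477716 = 0.214206
w(1.26) ≈ 0.2142

0.2142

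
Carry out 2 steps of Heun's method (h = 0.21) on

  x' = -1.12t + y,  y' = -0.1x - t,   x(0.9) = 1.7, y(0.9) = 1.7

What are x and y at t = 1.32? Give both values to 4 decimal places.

Heun on (x,y): k1 = f(t_n, state_n); k2 = f(t_n + h, state_n + h·k1); state_{n+1} = state_n + (h/2)·(k1 + k2).
0.900000: (1.700000, 1.700000)
  k1 = (0.692000, -1.070000)
  predictor → (1.845320, 1.475300)
  k2 = (0.232100, -1.294532)
  → (1.797030, 1.451724)
1.110000: (1.797030, 1.451724)
  k1 = (0.208524, -1.289703)
  predictor → (1.840821, 1.180886)
  k2 = (-0.297514, -1.504082)
  → (1.787687, 1.158377)
(x(1.32), y(1.32)) ≈ (1.7877, 1.1584)

1.7877, 1.1584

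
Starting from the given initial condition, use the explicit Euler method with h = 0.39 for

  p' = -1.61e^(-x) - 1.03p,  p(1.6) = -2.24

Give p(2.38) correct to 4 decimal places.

-0.9635

Euler: p_{n+1} = p_n + h·f(x_n, p_n).
x=1.600000, p=-2.240000: f=1.982147 → p ← -2.240000 + 0.39·1.982147 = -1.466963
x=1.990000, p=-1.466963: f=1.290892 → p ← -1.466963 + 0.39·1.290892 = -0.963515
p(2.38) ≈ -0.9635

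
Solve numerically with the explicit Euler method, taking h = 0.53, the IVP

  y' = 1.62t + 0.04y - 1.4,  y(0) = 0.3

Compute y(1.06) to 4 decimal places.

Euler: y_{n+1} = y_n + h·f(t_n, y_n).
t=0.000000, y=0.300000: f=-1.388000 → y ← 0.300000 + 0.53·(-1.388000) = -0.435640
t=0.530000, y=-0.435640: f=-0.558826 → y ← -0.435640 + 0.53·(-0.558826) = -0.731818
y(1.06) ≈ -0.7318

-0.7318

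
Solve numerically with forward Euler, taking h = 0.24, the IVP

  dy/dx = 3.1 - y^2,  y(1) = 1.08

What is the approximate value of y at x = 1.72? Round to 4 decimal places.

Euler: y_{n+1} = y_n + h·f(x_n, y_n).
x=1.000000, y=1.080000: f=1.933600 → y ← 1.080000 + 0.24·1.933600 = 1.544064
x=1.240000, y=1.544064: f=0.715866 → y ← 1.544064 + 0.24·0.715866 = 1.715872
x=1.480000, y=1.715872: f=0.155784 → y ← 1.715872 + 0.24·0.155784 = 1.753260
y(1.72) ≈ 1.7533

1.7533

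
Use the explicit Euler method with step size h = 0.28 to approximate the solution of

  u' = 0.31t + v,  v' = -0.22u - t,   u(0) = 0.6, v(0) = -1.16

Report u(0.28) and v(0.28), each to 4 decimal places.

Euler on (u,v): u_{n+1} = u_n + h·u', v_{n+1} = v_n + h·v'.
0.000000: (0.600000, -1.160000); f=(-1.160000, -0.132000) → (0.275200, -1.196960)
(u(0.28), v(0.28)) ≈ (0.2752, -1.1970)

0.2752, -1.1970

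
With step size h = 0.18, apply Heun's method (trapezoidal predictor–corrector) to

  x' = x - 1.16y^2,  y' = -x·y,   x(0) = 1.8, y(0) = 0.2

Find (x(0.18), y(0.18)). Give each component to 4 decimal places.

Heun on (x,y): k1 = f(t_n, state_n); k2 = f(t_n + h, state_n + h·k1); state_{n+1} = state_n + (h/2)·(k1 + k2).
0.000000: (1.800000, 0.200000)
  k1 = (1.753600, -0.360000)
  predictor → (2.115648, 0.135200)
  k2 = (2.094444, -0.286036)
  → (2.146324, 0.141857)
(x(0.18), y(0.18)) ≈ (2.1463, 0.1419)

2.1463, 0.1419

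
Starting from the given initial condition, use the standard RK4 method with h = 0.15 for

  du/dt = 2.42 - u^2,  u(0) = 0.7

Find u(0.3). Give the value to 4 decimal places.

RK4: k1 = f(t_n, u_n); k2 = f(t_n + h/2, u_n + (h/2)·k1); k3 = f(t_n + h/2, u_n + (h/2)·k2); k4 = f(t_n + h, u_n + h·k3); u_{n+1} = u_n + (h/6)·(k1 + 2k2 + 2k3 + k4).
t=0.000000, u=0.700000:
  k1 = f(0.000000, 0.700000) = 1.930000
  k2 = f(0.075000, 0.844750) = 1.706397
  k3 = f(0.075000, 0.827980) = 1.734449
  k4 = f(0.150000, 0.960167) = 1.498079
  u ← 0.700000 + (0.15/6)·(k1 + 2k2 + 2k3 + k4) = 0.957744
t=0.150000, u=0.957744:
  k1 = f(0.150000, 0.957744) = 1.502726
  k2 = f(0.225000, 1.070449) = 1.274139
  k3 = f(0.225000, 1.053305) = 1.310549
  k4 = f(0.300000, 1.154327) = 1.087530
  u ← 0.957744 + (0.15/6)·(k1 + 2k2 + 2k3 + k4) = 1.151735
u(0.3) ≈ 1.1517

1.1517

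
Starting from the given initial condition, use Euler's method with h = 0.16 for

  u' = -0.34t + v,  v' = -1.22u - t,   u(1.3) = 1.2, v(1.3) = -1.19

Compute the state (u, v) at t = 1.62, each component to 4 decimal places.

0.5983, -2.0491

Euler on (u,v): u_{n+1} = u_n + h·u', v_{n+1} = v_n + h·v'.
1.300000: (1.200000, -1.190000); f=(-1.632000, -2.764000) → (0.938880, -1.632240)
1.460000: (0.938880, -1.632240); f=(-2.128640, -2.605434) → (0.598298, -2.049109)
(u(1.62), v(1.62)) ≈ (0.5983, -2.0491)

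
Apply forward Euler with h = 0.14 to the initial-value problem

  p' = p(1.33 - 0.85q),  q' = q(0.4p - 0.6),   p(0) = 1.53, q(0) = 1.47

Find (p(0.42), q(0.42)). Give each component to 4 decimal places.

Euler on (p,q): p_{n+1} = p_n + h·p', q_{n+1} = q_n + h·q'.
0.000000: (1.530000, 1.470000); f=(0.123165, 0.017640) → (1.547243, 1.472470)
0.140000: (1.547243, 1.472470); f=(0.121305, 0.027826) → (1.564226, 1.476365)
0.280000: (1.564226, 1.476365); f=(0.117457, 0.037928) → (1.580670, 1.481675)
(p(0.42), q(0.42)) ≈ (1.5807, 1.4817)

1.5807, 1.4817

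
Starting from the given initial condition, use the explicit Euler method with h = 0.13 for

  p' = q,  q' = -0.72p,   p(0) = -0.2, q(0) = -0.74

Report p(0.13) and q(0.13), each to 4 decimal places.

Euler on (p,q): p_{n+1} = p_n + h·p', q_{n+1} = q_n + h·q'.
0.000000: (-0.200000, -0.740000); f=(-0.740000, 0.144000) → (-0.296200, -0.721280)
(p(0.13), q(0.13)) ≈ (-0.2962, -0.7213)

-0.2962, -0.7213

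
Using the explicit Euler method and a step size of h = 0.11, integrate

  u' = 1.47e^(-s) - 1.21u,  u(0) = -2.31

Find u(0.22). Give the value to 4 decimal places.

Euler: u_{n+1} = u_n + h·f(s_n, u_n).
s=0.000000, u=-2.310000: f=4.265100 → u ← -2.310000 + 0.11·4.265100 = -1.840839
s=0.110000, u=-1.840839: f=3.544291 → u ← -1.840839 + 0.11·3.544291 = -1.450967
u(0.22) ≈ -1.4510

-1.4510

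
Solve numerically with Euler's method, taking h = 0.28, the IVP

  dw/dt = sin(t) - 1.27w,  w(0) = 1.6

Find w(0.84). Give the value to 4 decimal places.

Euler: w_{n+1} = w_n + h·f(t_n, w_n).
t=0.000000, w=1.600000: f=-2.032000 → w ← 1.600000 + 0.28·(-2.032000) = 1.031040
t=0.280000, w=1.031040: f=-1.033065 → w ← 1.031040 + 0.28·(-1.033065) = 0.741782
t=0.560000, w=0.741782: f=-0.410877 → w ← 0.741782 + 0.28·(-0.410877) = 0.626736
w(0.84) ≈ 0.6267

0.6267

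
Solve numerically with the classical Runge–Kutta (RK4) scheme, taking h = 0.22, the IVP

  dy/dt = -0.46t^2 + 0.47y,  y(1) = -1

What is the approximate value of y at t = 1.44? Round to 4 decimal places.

-1.5639

RK4: k1 = f(t_n, y_n); k2 = f(t_n + h/2, y_n + (h/2)·k1); k3 = f(t_n + h/2, y_n + (h/2)·k2); k4 = f(t_n + h, y_n + h·k3); y_{n+1} = y_n + (h/6)·(k1 + 2k2 + 2k3 + k4).
t=1.000000, y=-1.000000:
  k1 = f(1.000000, -1.000000) = -0.930000
  k2 = f(1.110000, -1.102300) = -1.084847
  k3 = f(1.110000, -1.119333) = -1.092853
  k4 = f(1.220000, -1.240428) = -1.267665
  y ← -1.000000 + (0.22/6)·(k1 + 2k2 + 2k3 + k4) = -1.240279
t=1.220000, y=-1.240279:
  k1 = f(1.220000, -1.240279) = -1.267595
  k2 = f(1.330000, -1.379714) = -1.462160
  k3 = f(1.330000, -1.401117) = -1.472219
  k4 = f(1.440000, -1.564167) = -1.689015
  y ← -1.240279 + (0.22/6)·(k1 + 2k2 + 2k3 + k4) = -1.563876
y(1.44) ≈ -1.5639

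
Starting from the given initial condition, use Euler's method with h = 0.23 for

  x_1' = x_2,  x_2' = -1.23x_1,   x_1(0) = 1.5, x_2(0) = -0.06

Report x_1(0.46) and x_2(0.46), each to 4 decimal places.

1.3748, -0.9048

Euler on (x_1,x_2): x_1_{n+1} = x_1_n + h·x_1', x_2_{n+1} = x_2_n + h·x_2'.
0.000000: (1.500000, -0.060000); f=(-0.060000, -1.845000) → (1.486200, -0.484350)
0.230000: (1.486200, -0.484350); f=(-0.484350, -1.828026) → (1.374799, -0.904796)
(x_1(0.46), x_2(0.46)) ≈ (1.3748, -0.9048)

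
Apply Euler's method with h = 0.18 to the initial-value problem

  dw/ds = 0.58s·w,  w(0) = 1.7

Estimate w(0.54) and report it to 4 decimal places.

1.7970

Euler: w_{n+1} = w_n + h·f(s_n, w_n).
s=0.000000, w=1.700000: f=0.000000 → w ← 1.700000 + 0.18·0.000000 = 1.700000
s=0.180000, w=1.700000: f=0.177480 → w ← 1.700000 + 0.18·0.177480 = 1.731946
s=0.360000, w=1.731946: f=0.361630 → w ← 1.731946 + 0.18·0.361630 = 1.797040
w(0.54) ≈ 1.7970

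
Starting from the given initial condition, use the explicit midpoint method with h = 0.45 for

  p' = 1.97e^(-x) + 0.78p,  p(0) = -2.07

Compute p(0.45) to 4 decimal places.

Midpoint: k1 = f(x_n, p_n); k2 = f(x_n + h/2, p_n + (h/2)·k1); p_{n+1} = p_n + h·k2.
x=0.000000, p=-2.070000:
  k1 = f(0.000000, -2.070000) = 0.355400
  k2 = f(0.225000, -1.990035) = 0.020850
  p ← -2.070000 + 0.45·0.020850 = -2.060618
p(0.45) ≈ -2.0606

-2.0606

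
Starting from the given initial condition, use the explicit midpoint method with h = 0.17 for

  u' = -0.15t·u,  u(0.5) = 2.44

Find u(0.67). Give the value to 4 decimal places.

Midpoint: k1 = f(t_n, u_n); k2 = f(t_n + h/2, u_n + (h/2)·k1); u_{n+1} = u_n + h·k2.
t=0.500000, u=2.440000:
  k1 = f(0.500000, 2.440000) = -0.183000
  k2 = f(0.585000, 2.424445) = -0.212745
  u ← 2.440000 + 0.17·(-0.212745) = 2.403833
u(0.67) ≈ 2.4038

2.4038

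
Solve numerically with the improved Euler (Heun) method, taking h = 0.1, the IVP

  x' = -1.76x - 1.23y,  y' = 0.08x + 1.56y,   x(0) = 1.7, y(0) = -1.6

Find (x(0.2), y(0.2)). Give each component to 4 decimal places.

Heun on (x,y): k1 = f(t_n, state_n); k2 = f(t_n + h, state_n + h·k1); state_{n+1} = state_n + (h/2)·(k1 + k2).
0.000000: (1.700000, -1.600000)
  k1 = (-1.024000, -2.360000)
  predictor → (1.597600, -1.836000)
  k2 = (-0.553496, -2.736352)
  → (1.621125, -1.854818)
0.100000: (1.621125, -1.854818)
  k1 = (-0.571755, -2.763825)
  predictor → (1.563950, -2.131200)
  k2 = (-0.131175, -3.199556)
  → (1.585979, -2.152987)
(x(0.2), y(0.2)) ≈ (1.5860, -2.1530)

1.5860, -2.1530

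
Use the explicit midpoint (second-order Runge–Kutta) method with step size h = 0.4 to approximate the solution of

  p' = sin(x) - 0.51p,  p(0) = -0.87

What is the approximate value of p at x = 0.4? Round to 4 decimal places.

-0.6312

Midpoint: k1 = f(x_n, p_n); k2 = f(x_n + h/2, p_n + (h/2)·k1); p_{n+1} = p_n + h·k2.
x=0.000000, p=-0.870000:
  k1 = f(0.000000, -0.870000) = 0.443700
  k2 = f(0.200000, -0.781260) = 0.597112
  p ← -0.870000 + 0.4·0.597112 = -0.631155
p(0.4) ≈ -0.6312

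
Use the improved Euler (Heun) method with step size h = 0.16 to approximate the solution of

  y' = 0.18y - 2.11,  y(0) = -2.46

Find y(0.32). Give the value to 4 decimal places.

-3.3008

Heun: k1 = f(x_n, y_n); k2 = f(x_n + h, y_n + h·k1); y_{n+1} = y_n + (h/2)·(k1 + k2).
x=0.000000, y=-2.460000:
  k1 = f(0.000000, -2.460000) = -2.552800
  k2 = f(0.160000, -2.868448) = -2.626321
  y ← -2.460000 + (0.16/2)·(-2.552800 + (-2.626321)) = -2.874330
x=0.160000, y=-2.874330:
  k1 = f(0.160000, -2.874330) = -2.627379
  k2 = f(0.320000, -3.294710) = -2.703048
  y ← -2.874330 + (0.16/2)·(-2.627379 + (-2.703048)) = -3.300764
y(0.32) ≈ -3.3008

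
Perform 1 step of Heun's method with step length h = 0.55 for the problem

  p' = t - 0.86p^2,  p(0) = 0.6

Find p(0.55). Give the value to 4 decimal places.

0.6224

Heun: k1 = f(t_n, p_n); k2 = f(t_n + h, p_n + h·k1); p_{n+1} = p_n + (h/2)·(k1 + k2).
t=0.000000, p=0.600000:
  k1 = f(0.000000, 0.600000) = -0.309600
  k2 = f(0.550000, 0.429720) = 0.391193
  p ← 0.600000 + (0.55/2)·(-0.309600 + 0.391193) = 0.622438
p(0.55) ≈ 0.6224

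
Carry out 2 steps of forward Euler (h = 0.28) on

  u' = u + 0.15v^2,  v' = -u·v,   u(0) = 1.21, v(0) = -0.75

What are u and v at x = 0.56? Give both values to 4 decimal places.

2.0230, -0.2776

Euler on (u,v): u_{n+1} = u_n + h·u', v_{n+1} = v_n + h·v'.
0.000000: (1.210000, -0.750000); f=(1.294375, 0.907500) → (1.572425, -0.495900)
0.280000: (1.572425, -0.495900); f=(1.609313, 0.779766) → (2.023033, -0.277566)
(u(0.56), v(0.56)) ≈ (2.0230, -0.2776)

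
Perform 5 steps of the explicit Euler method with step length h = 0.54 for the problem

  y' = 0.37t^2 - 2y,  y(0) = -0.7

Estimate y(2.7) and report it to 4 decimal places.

0.8917

Euler: y_{n+1} = y_n + h·f(t_n, y_n).
t=0.000000, y=-0.700000: f=1.400000 → y ← -0.700000 + 0.54·1.400000 = 0.056000
t=0.540000, y=0.056000: f=-0.004108 → y ← 0.056000 + 0.54·(-0.004108) = 0.053782
t=1.080000, y=0.053782: f=0.324005 → y ← 0.053782 + 0.54·0.324005 = 0.228744
t=1.620000, y=0.228744: f=0.513540 → y ← 0.228744 + 0.54·0.513540 = 0.506056
t=2.160000, y=0.506056: f=0.714161 → y ← 0.506056 + 0.54·0.714161 = 0.891702
y(2.7) ≈ 0.8917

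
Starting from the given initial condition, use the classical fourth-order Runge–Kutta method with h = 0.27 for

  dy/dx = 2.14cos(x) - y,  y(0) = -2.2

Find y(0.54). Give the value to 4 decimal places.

RK4: k1 = f(x_n, y_n); k2 = f(x_n + h/2, y_n + (h/2)·k1); k3 = f(x_n + h/2, y_n + (h/2)·k2); k4 = f(x_n + h, y_n + h·k3); y_{n+1} = y_n + (h/6)·(k1 + 2k2 + 2k3 + k4).
x=0.000000, y=-2.200000:
  k1 = f(0.000000, -2.200000) = 4.340000
  k2 = f(0.135000, -1.614100) = 3.734629
  k3 = f(0.135000, -1.695825) = 3.816354
  k4 = f(0.270000, -1.169584) = 3.232054
  y ← -2.200000 + (0.27/6)·(k1 + 2k2 + 2k3 + k4) = -1.179669
x=0.270000, y=-1.179669:
  k1 = f(0.270000, -1.179669) = 3.242139
  k2 = f(0.405000, -0.741980) = 2.708859
  k3 = f(0.405000, -0.813973) = 2.780852
  k4 = f(0.540000, -0.428839) = 2.264336
  y ← -1.179669 + (0.27/6)·(k1 + 2k2 + 2k3 + k4) = -0.437804
y(0.54) ≈ -0.4378

-0.4378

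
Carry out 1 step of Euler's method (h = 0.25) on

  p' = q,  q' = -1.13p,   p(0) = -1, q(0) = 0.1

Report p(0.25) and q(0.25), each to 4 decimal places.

Euler on (p,q): p_{n+1} = p_n + h·p', q_{n+1} = q_n + h·q'.
0.000000: (-1.000000, 0.100000); f=(0.100000, 1.130000) → (-0.975000, 0.382500)
(p(0.25), q(0.25)) ≈ (-0.9750, 0.3825)

-0.9750, 0.3825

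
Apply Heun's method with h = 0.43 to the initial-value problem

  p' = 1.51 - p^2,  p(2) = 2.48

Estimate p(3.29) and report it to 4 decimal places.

1.3613

Heun: k1 = f(x_n, p_n); k2 = f(x_n + h, p_n + h·k1); p_{n+1} = p_n + (h/2)·(k1 + k2).
x=2.000000, p=2.480000:
  k1 = f(2.000000, 2.480000) = -4.640400
  k2 = f(2.430000, 0.484628) = 1.275136
  p ← 2.480000 + (0.43/2)·(-4.640400 + 1.275136) = 1.756468
x=2.430000, p=1.756468:
  k1 = f(2.430000, 1.756468) = -1.575180
  k2 = f(2.860000, 1.079141) = 0.345456
  p ← 1.756468 + (0.43/2)·(-1.575180 + 0.345456) = 1.492077
x=2.860000, p=1.492077:
  k1 = f(2.860000, 1.492077) = -0.716295
  k2 = f(3.290000, 1.184071) = 0.107977
  p ← 1.492077 + (0.43/2)·(-0.716295 + 0.107977) = 1.361289
p(3.29) ≈ 1.3613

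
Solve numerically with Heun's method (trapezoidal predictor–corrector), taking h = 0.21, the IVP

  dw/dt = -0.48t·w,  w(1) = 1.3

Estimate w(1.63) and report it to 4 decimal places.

0.8745

Heun: k1 = f(t_n, w_n); k2 = f(t_n + h, w_n + h·k1); w_{n+1} = w_n + (h/2)·(k1 + k2).
t=1.000000, w=1.300000:
  k1 = f(1.000000, 1.300000) = -0.624000
  k2 = f(1.210000, 1.168960) = -0.678932
  w ← 1.300000 + (0.21/2)·(-0.624000 + (-0.678932)) = 1.163192
t=1.210000, w=1.163192:
  k1 = f(1.210000, 1.163192) = -0.675582
  k2 = f(1.420000, 1.021320) = -0.696132
  w ← 1.163192 + (0.21/2)·(-0.675582 + (-0.696132)) = 1.019162
t=1.420000, w=1.019162:
  k1 = f(1.420000, 1.019162) = -0.694661
  k2 = f(1.630000, 0.873283) = -0.683257
  w ← 1.019162 + (0.21/2)·(-0.694661 + (-0.683257)) = 0.874481
w(1.63) ≈ 0.8745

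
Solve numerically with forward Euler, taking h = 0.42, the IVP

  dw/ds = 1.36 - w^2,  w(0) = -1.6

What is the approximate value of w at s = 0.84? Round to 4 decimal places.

Euler: w_{n+1} = w_n + h·f(s_n, w_n).
s=0.000000, w=-1.600000: f=-1.200000 → w ← -1.600000 + 0.42·(-1.200000) = -2.104000
s=0.420000, w=-2.104000: f=-3.066816 → w ← -2.104000 + 0.42·(-3.066816) = -3.392063
w(0.84) ≈ -3.3921

-3.3921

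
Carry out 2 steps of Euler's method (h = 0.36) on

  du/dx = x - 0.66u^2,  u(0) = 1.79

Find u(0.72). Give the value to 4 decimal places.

Euler: u_{n+1} = u_n + h·f(x_n, u_n).
x=0.000000, u=1.790000: f=-2.114706 → u ← 1.790000 + 0.36·(-2.114706) = 1.028706
x=0.360000, u=1.028706: f=-0.338436 → u ← 1.028706 + 0.36·(-0.338436) = 0.906869
u(0.72) ≈ 0.9069

0.9069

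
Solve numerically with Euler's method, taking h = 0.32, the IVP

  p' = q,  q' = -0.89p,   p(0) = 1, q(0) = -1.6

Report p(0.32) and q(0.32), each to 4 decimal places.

Euler on (p,q): p_{n+1} = p_n + h·p', q_{n+1} = q_n + h·q'.
0.000000: (1.000000, -1.600000); f=(-1.600000, -0.890000) → (0.488000, -1.884800)
(p(0.32), q(0.32)) ≈ (0.4880, -1.8848)

0.4880, -1.8848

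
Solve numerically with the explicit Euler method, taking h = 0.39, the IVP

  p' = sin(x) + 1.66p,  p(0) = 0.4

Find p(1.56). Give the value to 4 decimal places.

4.1595

Euler: p_{n+1} = p_n + h·f(x_n, p_n).
x=0.000000, p=0.400000: f=0.664000 → p ← 0.400000 + 0.39·0.664000 = 0.658960
x=0.390000, p=0.658960: f=1.474062 → p ← 0.658960 + 0.39·1.474062 = 1.233844
x=0.780000, p=1.233844: f=2.751461 → p ← 1.233844 + 0.39·2.751461 = 2.306914
x=1.170000, p=2.306914: f=4.750228 → p ← 2.306914 + 0.39·4.750228 = 4.159503
p(1.56) ≈ 4.1595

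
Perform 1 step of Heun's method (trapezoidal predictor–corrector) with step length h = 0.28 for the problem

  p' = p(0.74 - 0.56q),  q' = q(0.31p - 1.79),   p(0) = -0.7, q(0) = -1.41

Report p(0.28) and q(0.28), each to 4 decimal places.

Heun on (p,q): k1 = f(s_n, state_n); k2 = f(s_n + h, state_n + h·k1); state_{n+1} = state_n + (h/2)·(k1 + k2).
0.000000: (-0.700000, -1.410000)
  k1 = (-1.070720, 2.829870)
  predictor → (-0.999802, -0.617636)
  k2 = (-1.085661, 1.296998)
  → (-1.001893, -0.832238)
(p(0.28), q(0.28)) ≈ (-1.0019, -0.8322)

-1.0019, -0.8322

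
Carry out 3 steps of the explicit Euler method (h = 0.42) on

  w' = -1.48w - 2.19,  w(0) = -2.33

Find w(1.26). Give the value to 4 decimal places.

-1.5258

Euler: w_{n+1} = w_n + h·f(t_n, w_n).
t=0.000000, w=-2.330000: f=1.258400 → w ← -2.330000 + 0.42·1.258400 = -1.801472
t=0.420000, w=-1.801472: f=0.476179 → w ← -1.801472 + 0.42·0.476179 = -1.601477
t=0.840000, w=-1.601477: f=0.180186 → w ← -1.601477 + 0.42·0.180186 = -1.525799
w(1.26) ≈ -1.5258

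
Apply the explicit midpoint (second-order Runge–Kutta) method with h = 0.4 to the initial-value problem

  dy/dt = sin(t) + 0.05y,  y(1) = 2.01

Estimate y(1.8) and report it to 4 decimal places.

Midpoint: k1 = f(t_n, y_n); k2 = f(t_n + h/2, y_n + (h/2)·k1); y_{n+1} = y_n + h·k2.
t=1.000000, y=2.010000:
  k1 = f(1.000000, 2.010000) = 0.941971
  k2 = f(1.200000, 2.198394) = 1.041959
  y ← 2.010000 + 0.4·1.041959 = 2.426784
t=1.400000, y=2.426784:
  k1 = f(1.400000, 2.426784) = 1.106789
  k2 = f(1.600000, 2.648141) = 1.131981
  y ← 2.426784 + 0.4·1.131981 = 2.879576
y(1.8) ≈ 2.8796

2.8796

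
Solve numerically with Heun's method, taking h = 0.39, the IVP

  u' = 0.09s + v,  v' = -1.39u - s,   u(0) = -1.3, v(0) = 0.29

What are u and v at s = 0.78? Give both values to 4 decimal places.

-0.5952, 1.1275

Heun on (u,v): k1 = f(s_n, state_n); k2 = f(s_n + h, state_n + h·k1); state_{n+1} = state_n + (h/2)·(k1 + k2).
0.000000: (-1.300000, 0.290000)
  k1 = (0.290000, 1.807000)
  predictor → (-1.186900, 0.994730)
  k2 = (1.029830, 1.259791)
  → (-1.042633, 0.888024)
0.390000: (-1.042633, 0.888024)
  k1 = (0.923124, 1.059260)
  predictor → (-0.682615, 1.301136)
  k2 = (1.371336, 0.168834)
  → (-0.595213, 1.127503)
(u(0.78), v(0.78)) ≈ (-0.5952, 1.1275)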